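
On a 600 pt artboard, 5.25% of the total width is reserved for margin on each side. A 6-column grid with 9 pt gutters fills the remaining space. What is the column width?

Each margin = 5.25% of 600 = 31.5 pt; content = 600 − 2·31.5 = 537 pt.
6 columns + 5 gutters: 6c + 5·9 = 537.
6c = 537 − 45 = 492, so c = 82 pt.

82 pt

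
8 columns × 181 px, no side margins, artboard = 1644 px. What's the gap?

28 px

8 columns take 8·181 = 1448 px; remaining 196 splits into 7 gaps.
g = 196 / 7 = 28 px.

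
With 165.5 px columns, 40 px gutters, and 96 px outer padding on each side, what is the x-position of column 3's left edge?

507 px

Column 3 starts at margin + 2·(column + gutter) = 96 + 2·205.5 = 507 px.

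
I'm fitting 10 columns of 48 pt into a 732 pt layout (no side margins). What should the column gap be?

28 pt

Columns use 480 pt, leaving 252 pt across 9 column gaps = 28 pt each.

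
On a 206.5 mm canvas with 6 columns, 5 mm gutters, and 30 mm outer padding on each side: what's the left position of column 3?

Take off 60 mm of margins, leaving 146.5 mm.
146.5 − 5·5 = 121.5; ÷6 gives c = 20.25 mm.
Before column 3: the margin + 2 columns + 2 gutters.
Offset = 30 + 2·(20.25 + 5) = 30 + 50.5 = 80.5 mm.

80.5 mm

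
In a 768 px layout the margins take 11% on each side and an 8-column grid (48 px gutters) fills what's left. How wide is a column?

32.88 px

768 × (1 − 2·11%) = 768 × 78% = 599.04 px for the columns.
Subtracting 7 gutters of 48 leaves 263.04 for 8 columns, so c = 32.88 px.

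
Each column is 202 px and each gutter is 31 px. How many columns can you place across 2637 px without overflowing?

11 columns

k columns need k·202 + (k−1)·31 = k·233 − 31.
k·233 − 31 ≤ 2637 → k ≤ 2668 / 233 ≈ 11.45, so k = 11.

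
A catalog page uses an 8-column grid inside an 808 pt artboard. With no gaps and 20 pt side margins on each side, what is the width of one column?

96 pt

Subtract both margins: 808 − 2·20 = 768 pt.
With no gaps, each column is 768/8 = 96 pt.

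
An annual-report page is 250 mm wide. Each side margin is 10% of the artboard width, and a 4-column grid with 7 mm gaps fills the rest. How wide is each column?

250 × (1 − 2·10%) = 250 × 80% = 200 mm for the columns.
200 − 3·7 = 179; ÷4 gives c = 44.75 mm.

44.75 mm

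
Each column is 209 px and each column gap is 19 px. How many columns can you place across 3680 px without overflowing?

Each extra column adds 209 + 19 = 228 px.
(3680 + 19) / 228 = 16.22, so 16 columns fit.

16 columns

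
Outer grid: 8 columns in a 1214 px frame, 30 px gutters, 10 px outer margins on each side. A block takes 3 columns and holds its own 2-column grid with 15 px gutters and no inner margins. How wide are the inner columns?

Inside the margins: 1214 − 20 = 1194 px.
Subtracting 7 gutters of 30 leaves 984 for 8 columns, so c = 123 px.
3 columns plus 2 gutters: 369 + 60 = 429 px.
429 − 1·15 = 414; ÷2 gives d = 207 px.

207 px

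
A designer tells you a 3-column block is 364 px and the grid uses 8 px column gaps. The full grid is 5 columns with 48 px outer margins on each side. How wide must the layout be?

708 px

3 columns + 2 column gaps: 3c + 2·8 = 364.
3c = 364 − 16 = 348, so c = 116 px.
Total width: 2·48 + 5·116 + 4·8 = 708 px.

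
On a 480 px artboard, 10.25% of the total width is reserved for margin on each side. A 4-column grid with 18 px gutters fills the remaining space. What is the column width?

81.9 px

480 × (1 − 2·10.25%) = 480 × 79.5% = 381.6 px for the columns.
Subtracting 3 gutters of 18 leaves 327.6 for 4 columns, so c = 81.9 px.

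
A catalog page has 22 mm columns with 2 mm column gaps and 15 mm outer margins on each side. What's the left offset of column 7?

159 mm

Before column 7: the margin + 6 columns + 6 column gaps.
Offset = 15 + 6·(22 + 2) = 15 + 144 = 159 mm.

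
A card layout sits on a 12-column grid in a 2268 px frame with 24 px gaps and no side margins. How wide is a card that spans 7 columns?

1313 px

Subtracting 11 gaps of 24 leaves 2004 for 12 columns, so c = 167 px.
Span of 7: 7·167 + 6·24 = 1169 + 144 = 1313 px.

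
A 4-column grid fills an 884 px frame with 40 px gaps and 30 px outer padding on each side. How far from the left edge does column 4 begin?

Inside the margins: 884 − 60 = 824 px.
4 columns + 3 gaps: 4c + 3·40 = 824.
4c = 824 − 120 = 704, so c = 176 px.
Column 4 starts at margin + 3·(column + gutter) = 30 + 3·216 = 678 px.

678 px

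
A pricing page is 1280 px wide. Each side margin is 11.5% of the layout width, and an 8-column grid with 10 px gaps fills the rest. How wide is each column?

1280 × (1 − 2·11.5%) = 1280 × 77% = 985.6 px for the columns.
8c + 7·10 = 985.6 → 8c = 915.6 → c = 114.45 px.

114.45 px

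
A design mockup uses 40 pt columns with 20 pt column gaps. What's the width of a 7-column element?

7-column span = 7·40 + 6·20 = 400 pt.

400 pt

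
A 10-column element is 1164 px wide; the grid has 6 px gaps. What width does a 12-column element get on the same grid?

1398 px

1164 − 9·6 = 1110; ÷10 gives c = 111 px.
12-column span = 12·111 + 11·6 = 1398 px.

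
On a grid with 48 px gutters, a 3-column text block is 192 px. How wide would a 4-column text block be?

272 px

192 − 2·48 = 96; ÷3 gives c = 32 px.
Span of 4: 4·32 + 3·48 = 128 + 144 = 272 px.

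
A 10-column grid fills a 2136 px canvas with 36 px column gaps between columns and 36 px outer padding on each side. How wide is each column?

174 px

Take off 72 px of margins, leaving 2064 px.
10 columns + 9 column gaps: 10c + 9·36 = 2064.
10c = 2064 − 324 = 1740, so c = 174 px.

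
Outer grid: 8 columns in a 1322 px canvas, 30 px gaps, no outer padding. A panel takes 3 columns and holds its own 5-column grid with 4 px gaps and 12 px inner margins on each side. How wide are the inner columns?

Subtracting 7 gaps of 30 leaves 1112 for 8 columns, so c = 139 px.
3 columns plus 2 gaps: 417 + 60 = 477 px.
Inner content = 477 − 2·12 = 453 px.
5d + 4·4 = 453 → 5d = 437 → d = 87.4 px.

87.4 px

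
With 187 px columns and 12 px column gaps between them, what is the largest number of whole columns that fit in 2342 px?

11 columns

11 columns: 11·187 + 10·12 = 2177 px ≤ 2342.
12 columns: 2376 px > 2342. So 11.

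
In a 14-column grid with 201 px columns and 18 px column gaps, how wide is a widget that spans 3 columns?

639 px

3-column span = 3·201 + 2·18 = 639 px.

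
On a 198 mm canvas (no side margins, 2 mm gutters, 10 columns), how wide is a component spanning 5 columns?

10c + 9·2 = 198 → 10c = 180 → c = 18 mm.
Span of 5: 5·18 + 4·2 = 90 + 8 = 98 mm.

98 mm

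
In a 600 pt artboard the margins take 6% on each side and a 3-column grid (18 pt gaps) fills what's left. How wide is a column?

600 × (1 − 2·6%) = 600 × 88% = 528 pt for the columns.
3c + 2·18 = 528 → 3c = 492 → c = 164 pt.

164 pt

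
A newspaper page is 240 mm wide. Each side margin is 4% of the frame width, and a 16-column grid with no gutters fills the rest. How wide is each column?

240 × (1 − 2·4%) = 240 × 92% = 220.8 mm for the columns.
16c = 220.8 → c = 13.8 mm.

13.8 mm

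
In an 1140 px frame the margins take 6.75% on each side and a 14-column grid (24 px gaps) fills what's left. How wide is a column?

Each margin = 6.75% of 1140 = 76.95 px; content = 1140 − 2·76.95 = 986.1 px.
14c + 13·24 = 986.1 → 14c = 674.1 → c = 48.15 px.

48.15 px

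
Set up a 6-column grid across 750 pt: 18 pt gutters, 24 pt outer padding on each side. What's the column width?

102 pt

Inside the margins: 750 − 48 = 702 pt.
702 − 5·18 = 612; ÷6 gives c = 102 pt.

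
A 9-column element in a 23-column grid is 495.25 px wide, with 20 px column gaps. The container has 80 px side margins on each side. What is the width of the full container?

9c + 8·20 = 495.25 → 9c = 335.25 → c = 37.25 px.
Adding margins, columns and gutters: 160 + 856.75 + 440 = 1456.75 px.

1456.75 px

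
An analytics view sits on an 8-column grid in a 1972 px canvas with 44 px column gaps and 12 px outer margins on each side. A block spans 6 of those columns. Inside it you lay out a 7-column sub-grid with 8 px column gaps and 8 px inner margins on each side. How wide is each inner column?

Take off 24 px of margins, leaving 1948 px.
8 columns + 7 column gaps: 8c + 7·44 = 1948.
8c = 1948 − 308 = 1640, so c = 205 px.
6-column span = 6·205 + 5·44 = 1450 px.
Inner content = 1450 − 2·8 = 1434 px.
Subtracting 6 column gaps of 8 leaves 1386 for 7 columns, so d = 198 px.

198 px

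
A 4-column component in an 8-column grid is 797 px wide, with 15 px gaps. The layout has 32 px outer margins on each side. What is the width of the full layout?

1673 px

797 − 3·15 = 752; ÷4 gives c = 188 px.
Layout = 2·32 + 8·188 + 7·15 = 64 + 1504 + 105 = 1673 px.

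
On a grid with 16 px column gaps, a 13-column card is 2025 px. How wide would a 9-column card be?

1397 px

13 columns + 12 column gaps: 13c + 12·16 = 2025.
13c = 2025 − 192 = 1833, so c = 141 px.
Span of 9: 9·141 + 8·16 = 1269 + 128 = 1397 px.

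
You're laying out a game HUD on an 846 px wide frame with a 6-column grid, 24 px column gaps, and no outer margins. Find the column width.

121 px

6 columns + 5 column gaps: 6c + 5·24 = 846.
6c = 846 − 120 = 726, so c = 121 px.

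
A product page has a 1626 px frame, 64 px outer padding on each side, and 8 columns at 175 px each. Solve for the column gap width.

14 px

Inside the margins: 1626 − 128 = 1498 px.
8·175 + 7g = 1498 → 7g = 98 → g = 14 px.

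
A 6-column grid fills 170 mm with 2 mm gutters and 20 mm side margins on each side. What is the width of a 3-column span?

Take off 40 mm of margins, leaving 130 mm.
130 − 5·2 = 120; ÷6 gives c = 20 mm.
3-column span = 3·20 + 2·2 = 64 mm.

64 mm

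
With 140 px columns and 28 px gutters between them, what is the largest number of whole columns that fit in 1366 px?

k columns need k·140 + (k−1)·28 = k·168 − 28.
k·168 − 28 ≤ 1366 → k ≤ 1394 / 168 ≈ 8.30, so k = 8.

8 columns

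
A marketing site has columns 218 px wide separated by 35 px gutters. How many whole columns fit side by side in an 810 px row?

3 columns

3 columns: 3·218 + 2·35 = 724 px ≤ 810.
4 columns: 977 px > 810. So 3.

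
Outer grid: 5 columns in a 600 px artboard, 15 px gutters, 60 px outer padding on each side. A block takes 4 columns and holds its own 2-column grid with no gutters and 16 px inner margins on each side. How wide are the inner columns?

174.5 px

Outer content = 600 − 2·60 = 480 px.
480 − 4·15 = 420; ÷5 gives c = 84 px.
4-column span = 4·84 + 3·15 = 381 px.
Inner content = 381 − 2·16 = 349 px.
2d = 349 → d = 174.5 px.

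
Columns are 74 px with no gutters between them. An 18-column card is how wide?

18-column span = 18·74 = 1332 px.

1332 px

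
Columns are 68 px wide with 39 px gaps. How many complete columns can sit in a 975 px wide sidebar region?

9 columns

k columns need k·68 + (k−1)·39 = k·107 − 39.
k·107 − 39 ≤ 975 → k ≤ 1014 / 107 ≈ 9.48, so k = 9.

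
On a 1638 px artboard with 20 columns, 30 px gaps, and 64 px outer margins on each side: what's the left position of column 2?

Take off 128 px of margins, leaving 1510 px.
20c + 19·30 = 1510 → 20c = 940 → c = 47 px.
Each column+gutter stride is 77 px; 1 of them past the 64 px margin is 64 + 77 = 141 px.

141 px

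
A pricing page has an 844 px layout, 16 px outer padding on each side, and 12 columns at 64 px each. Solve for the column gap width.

4 px

Take off 32 px of margins, leaving 812 px.
12 columns take 12·64 = 768 px; remaining 44 splits into 11 column gaps.
g = 44 / 11 = 4 px.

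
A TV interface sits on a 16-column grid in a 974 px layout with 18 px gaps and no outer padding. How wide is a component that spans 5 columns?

292 px

16 columns + 15 gaps: 16c + 15·18 = 974.
16c = 974 − 270 = 704, so c = 44 px.
Span of 5: 5·44 + 4·18 = 220 + 72 = 292 px.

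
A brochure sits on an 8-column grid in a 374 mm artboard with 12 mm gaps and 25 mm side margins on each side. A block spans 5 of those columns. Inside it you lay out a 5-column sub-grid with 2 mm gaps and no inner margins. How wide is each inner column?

Outer content = 374 − 2·25 = 324 mm.
8 columns + 7 gaps: 8c + 7·12 = 324.
8c = 324 − 84 = 240, so c = 30 mm.
Span of 5: 5·30 + 4·12 = 150 + 48 = 198 mm.
5d + 4·2 = 198 → 5d = 190 → d = 38 mm.

38 mm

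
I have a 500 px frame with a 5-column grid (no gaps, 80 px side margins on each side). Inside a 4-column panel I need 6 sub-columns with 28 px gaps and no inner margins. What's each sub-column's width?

22 px

Take off 160 px of margins, leaving 340 px.
With no gaps, each column is 340/5 = 68 px.
4-column span = 4·68 = 272 px.
6d + 5·28 = 272 → 6d = 132 → d = 22 px.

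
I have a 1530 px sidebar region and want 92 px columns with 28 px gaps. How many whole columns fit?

12 columns

12 columns: 12·92 + 11·28 = 1412 px ≤ 1530.
13 columns: 1532 px > 1530. So 12.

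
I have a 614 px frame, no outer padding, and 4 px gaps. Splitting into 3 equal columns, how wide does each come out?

202 px

614 − 2·4 = 606; ÷3 gives c = 202 px.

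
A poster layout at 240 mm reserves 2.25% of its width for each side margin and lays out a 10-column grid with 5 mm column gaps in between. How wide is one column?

Each margin = 2.25% of 240 = 5.4 mm; content = 240 − 2·5.4 = 229.2 mm.
229.2 − 9·5 = 184.2; ÷10 gives c = 18.42 mm.

18.42 mm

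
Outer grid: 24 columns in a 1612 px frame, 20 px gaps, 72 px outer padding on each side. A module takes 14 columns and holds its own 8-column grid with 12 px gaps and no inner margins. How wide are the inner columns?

95.5 px

Outer content = 1612 − 2·72 = 1468 px.
24c + 23·20 = 1468 → 24c = 1008 → c = 42 px.
14-column span = 14·42 + 13·20 = 848 px.
8d + 7·12 = 848 → 8d = 764 → d = 95.5 px.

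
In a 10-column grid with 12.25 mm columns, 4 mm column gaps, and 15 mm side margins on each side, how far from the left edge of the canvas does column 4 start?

Before column 4: the margin + 3 columns + 3 column gaps.
Offset = 15 + 3·(12.25 + 4) = 15 + 48.75 = 63.75 mm.

63.75 mm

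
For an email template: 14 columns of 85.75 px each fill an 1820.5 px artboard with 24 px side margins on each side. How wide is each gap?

Subtract both margins: 1820.5 − 2·24 = 1772.5 px.
Columns use 1200.5 px, leaving 572 px across 13 gaps = 44 px each.

44 px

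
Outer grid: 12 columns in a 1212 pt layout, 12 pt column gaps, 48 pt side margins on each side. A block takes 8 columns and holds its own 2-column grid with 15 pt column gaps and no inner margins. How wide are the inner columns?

362.5 pt

Outer content = 1212 − 2·48 = 1116 pt.
12 columns + 11 column gaps: 12c + 11·12 = 1116.
12c = 1116 − 132 = 984, so c = 82 pt.
8 columns plus 7 column gaps: 656 + 84 = 740 pt.
2d + 1·15 = 740 → 2d = 725 → d = 362.5 pt.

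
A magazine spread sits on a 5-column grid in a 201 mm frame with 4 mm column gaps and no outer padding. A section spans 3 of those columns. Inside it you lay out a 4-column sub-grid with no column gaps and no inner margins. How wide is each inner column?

29.75 mm

5c + 4·4 = 201 → 5c = 185 → c = 37 mm.
3-column span = 3·37 + 2·4 = 119 mm.
4d = 119 → d = 29.75 mm.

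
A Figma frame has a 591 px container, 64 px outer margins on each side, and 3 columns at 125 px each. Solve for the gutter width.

44 px

Content width = 591 − 2·64 = 463 px.
Columns use 375 px, leaving 88 px across 2 gutters = 44 px each.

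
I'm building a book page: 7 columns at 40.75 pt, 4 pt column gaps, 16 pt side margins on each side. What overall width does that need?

Frame = 2·16 + 7·40.75 + 6·4 = 32 + 285.25 + 24 = 341.25 pt.

341.25 pt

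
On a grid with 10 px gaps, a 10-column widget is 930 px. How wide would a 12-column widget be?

930 − 9·10 = 840; ÷10 gives c = 84 px.
12 columns plus 11 gaps: 1008 + 110 = 1118 px.

1118 px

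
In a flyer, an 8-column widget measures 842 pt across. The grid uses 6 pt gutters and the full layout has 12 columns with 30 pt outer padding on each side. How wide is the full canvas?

Subtracting 7 gutters of 6 leaves 800 for 8 columns, so c = 100 pt.
Adding margins, columns and gutters: 60 + 1200 + 66 = 1326 pt.

1326 pt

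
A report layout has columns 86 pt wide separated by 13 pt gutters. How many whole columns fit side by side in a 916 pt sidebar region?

9 columns: 9·86 + 8·13 = 878 pt ≤ 916.
10 columns: 977 pt > 916. So 9.

9 columns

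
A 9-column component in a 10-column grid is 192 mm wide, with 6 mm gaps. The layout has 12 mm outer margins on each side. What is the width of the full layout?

238 mm

Subtracting 8 gaps of 6 leaves 144 for 9 columns, so c = 16 mm.
Layout = 2·12 + 10·16 + 9·6 = 24 + 160 + 54 = 238 mm.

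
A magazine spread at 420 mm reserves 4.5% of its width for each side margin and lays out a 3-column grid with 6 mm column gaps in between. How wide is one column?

Margins: 4.5% × 420 = 18.9 mm each, so content = 420 − 37.8 = 382.2 mm.
Subtracting 2 column gaps of 6 leaves 370.2 for 3 columns, so c = 123.4 mm.

123.4 mm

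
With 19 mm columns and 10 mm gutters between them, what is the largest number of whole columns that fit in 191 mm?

6 columns

6 columns: 6·19 + 5·10 = 164 mm ≤ 191.
7 columns: 193 mm > 191. So 6.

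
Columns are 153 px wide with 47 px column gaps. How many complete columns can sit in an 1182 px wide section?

6 columns

Each extra column adds 153 + 47 = 200 px.
(1182 + 47) / 200 = 6.14, so 6 columns fit.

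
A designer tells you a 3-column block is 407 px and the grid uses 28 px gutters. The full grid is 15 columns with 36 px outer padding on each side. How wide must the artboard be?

3c + 2·28 = 407 → 3c = 351 → c = 117 px.
Total width: 2·36 + 15·117 + 14·28 = 2219 px.

2219 px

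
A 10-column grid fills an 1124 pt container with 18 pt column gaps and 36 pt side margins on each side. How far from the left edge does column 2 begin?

143 pt

Subtract both margins: 1124 − 2·36 = 1052 pt.
10 columns + 9 column gaps: 10c + 9·18 = 1052.
10c = 1052 − 162 = 890, so c = 89 pt.
Each column+gutter stride is 107 pt; 1 of them past the 36 pt margin is 36 + 107 = 143 pt.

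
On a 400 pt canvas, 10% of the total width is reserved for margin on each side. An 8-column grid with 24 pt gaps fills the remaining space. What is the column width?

Margins: 10% × 400 = 40 pt each, so content = 400 − 80 = 320 pt.
8c + 7·24 = 320 → 8c = 152 → c = 19 pt.

19 pt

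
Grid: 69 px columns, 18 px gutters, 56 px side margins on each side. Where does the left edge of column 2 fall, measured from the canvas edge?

143 px

Column 2 starts at margin + 1·(column + gutter) = 56 + 1·87 = 143 px.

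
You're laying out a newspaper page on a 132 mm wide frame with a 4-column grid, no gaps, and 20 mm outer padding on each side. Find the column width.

23 mm

Subtract both margins: 132 − 2·20 = 92 mm.
With no gaps, each column is 92/4 = 23 mm.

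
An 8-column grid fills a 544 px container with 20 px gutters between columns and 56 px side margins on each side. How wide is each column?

Subtract both margins: 544 − 2·56 = 432 px.
432 − 7·20 = 292; ÷8 gives c = 36.5 px.

36.5 px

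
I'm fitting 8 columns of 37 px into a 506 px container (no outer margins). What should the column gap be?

8·37 + 7g = 506 → 7g = 210 → g = 30 px.

30 px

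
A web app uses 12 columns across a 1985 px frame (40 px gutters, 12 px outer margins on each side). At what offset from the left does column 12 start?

1846.25 px

Take off 24 px of margins, leaving 1961 px.
12 columns + 11 gutters: 12c + 11·40 = 1961.
12c = 1961 − 440 = 1521, so c = 126.75 px.
Before column 12: the margin + 11 columns + 11 gutters.
Offset = 12 + 11·(126.75 + 40) = 12 + 1834.25 = 1846.25 px.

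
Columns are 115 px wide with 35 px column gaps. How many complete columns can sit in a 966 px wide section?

6 columns

Each extra column adds 115 + 35 = 150 px.
(966 + 35) / 150 = 6.67, so 6 columns fit.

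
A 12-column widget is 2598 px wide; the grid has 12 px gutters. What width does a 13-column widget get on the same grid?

12c + 11·12 = 2598 → 12c = 2466 → c = 205.5 px.
13-column span = 13·205.5 + 12·12 = 2815.5 px.

2815.5 px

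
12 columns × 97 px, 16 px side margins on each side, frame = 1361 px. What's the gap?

Content width = 1361 − 2·16 = 1329 px.
Columns use 1164 px, leaving 165 px across 11 gaps = 15 px each.

15 px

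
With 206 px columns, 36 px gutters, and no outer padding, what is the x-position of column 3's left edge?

No margin, so column 3 starts at 2·(column + gutter) = 2·242 = 484 px.

484 px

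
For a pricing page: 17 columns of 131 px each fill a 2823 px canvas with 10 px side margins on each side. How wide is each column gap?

36 px

Content width = 2823 − 2·10 = 2803 px.
17 columns take 17·131 = 2227 px; remaining 576 splits into 16 column gaps.
g = 576 / 16 = 36 px.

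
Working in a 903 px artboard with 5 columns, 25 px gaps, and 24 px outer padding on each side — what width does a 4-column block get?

Inside the margins: 903 − 48 = 855 px.
5c + 4·25 = 855 → 5c = 755 → c = 151 px.
4 columns plus 3 gaps: 604 + 75 = 679 px.

679 px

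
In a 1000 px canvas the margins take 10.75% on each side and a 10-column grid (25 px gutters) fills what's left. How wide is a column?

56 px

Margins: 10.75% × 1000 = 107.5 px each, so content = 1000 − 215 = 785 px.
10 columns + 9 gutters: 10c + 9·25 = 785.
10c = 785 − 225 = 560, so c = 56 px.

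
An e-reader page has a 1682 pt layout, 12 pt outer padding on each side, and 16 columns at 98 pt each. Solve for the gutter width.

6 pt

Take off 24 pt of margins, leaving 1658 pt.
16·98 + 15g = 1658 → 15g = 90 → g = 6 pt.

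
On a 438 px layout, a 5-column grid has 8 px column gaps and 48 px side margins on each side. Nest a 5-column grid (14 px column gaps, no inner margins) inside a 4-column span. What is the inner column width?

Inside the margins: 438 − 96 = 342 px.
Subtracting 4 column gaps of 8 leaves 310 for 5 columns, so c = 62 px.
4 columns plus 3 column gaps: 248 + 24 = 272 px.
5d + 4·14 = 272 → 5d = 216 → d = 43.2 px.

43.2 px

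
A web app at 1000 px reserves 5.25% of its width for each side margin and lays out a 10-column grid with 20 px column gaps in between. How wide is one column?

71.5 px

Margins: 5.25% × 1000 = 52.5 px each, so content = 1000 − 105 = 895 px.
895 − 9·20 = 715; ÷10 gives c = 71.5 px.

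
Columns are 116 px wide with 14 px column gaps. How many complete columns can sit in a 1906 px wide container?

14 columns

k columns need k·116 + (k−1)·14 = k·130 − 14.
k·130 − 14 ≤ 1906 → k ≤ 1920 / 130 ≈ 14.77, so k = 14.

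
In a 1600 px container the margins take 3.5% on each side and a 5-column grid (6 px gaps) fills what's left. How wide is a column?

Each margin = 3.5% of 1600 = 56 px; content = 1600 − 2·56 = 1488 px.
5c + 4·6 = 1488 → 5c = 1464 → c = 292.8 px.

292.8 px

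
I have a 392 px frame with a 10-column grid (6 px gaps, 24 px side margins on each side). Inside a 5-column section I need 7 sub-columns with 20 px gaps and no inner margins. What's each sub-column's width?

7 px

Outer content = 392 − 2·24 = 344 px.
344 − 9·6 = 290; ÷10 gives c = 29 px.
5-column span = 5·29 + 4·6 = 169 px.
Subtracting 6 gaps of 20 leaves 49 for 7 columns, so d = 7 px.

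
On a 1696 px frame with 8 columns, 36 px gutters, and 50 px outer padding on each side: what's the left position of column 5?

Subtract both margins: 1696 − 2·50 = 1596 px.
8 columns + 7 gutters: 8c + 7·36 = 1596.
8c = 1596 − 252 = 1344, so c = 168 px.
Column 5 starts at margin + 4·(column + gutter) = 50 + 4·204 = 866 px.

866 px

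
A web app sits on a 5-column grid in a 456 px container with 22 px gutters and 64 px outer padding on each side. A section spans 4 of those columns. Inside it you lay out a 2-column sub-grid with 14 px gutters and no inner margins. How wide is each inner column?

122 px

Take off 128 px of margins, leaving 328 px.
5 columns + 4 gutters: 5c + 4·22 = 328.
5c = 328 − 88 = 240, so c = 48 px.
4-column span = 4·48 + 3·22 = 258 px.
258 − 1·14 = 244; ÷2 gives d = 122 px.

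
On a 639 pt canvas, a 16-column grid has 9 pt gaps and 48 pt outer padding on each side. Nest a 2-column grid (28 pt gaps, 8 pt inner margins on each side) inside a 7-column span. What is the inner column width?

Subtract both margins: 639 − 2·48 = 543 pt.
543 − 15·9 = 408; ÷16 gives c = 25.5 pt.
Span of 7: 7·25.5 + 6·9 = 178.5 + 54 = 232.5 pt.
Inner content = 232.5 − 2·8 = 216.5 pt.
2d + 1·28 = 216.5 → 2d = 188.5 → d = 94.25 pt.

94.25 pt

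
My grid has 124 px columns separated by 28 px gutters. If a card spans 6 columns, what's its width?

884 px

6-column span = 6·124 + 5·28 = 884 px.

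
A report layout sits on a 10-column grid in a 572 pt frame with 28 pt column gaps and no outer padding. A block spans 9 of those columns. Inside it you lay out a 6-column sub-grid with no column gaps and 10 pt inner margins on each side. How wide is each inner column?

82 pt

10 columns + 9 column gaps: 10c + 9·28 = 572.
10c = 572 − 252 = 320, so c = 32 pt.
9 columns plus 8 column gaps: 288 + 224 = 512 pt.
Inner content = 512 − 2·10 = 492 pt.
6d = 492 → d = 82 pt.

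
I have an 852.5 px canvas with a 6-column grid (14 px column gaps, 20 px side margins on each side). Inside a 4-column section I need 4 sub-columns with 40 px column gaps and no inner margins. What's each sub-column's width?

Outer content = 852.5 − 2·20 = 812.5 px.
Subtracting 5 column gaps of 14 leaves 742.5 for 6 columns, so c = 123.75 px.
Span of 4: 4·123.75 + 3·14 = 495 + 42 = 537 px.
537 − 3·40 = 417; ÷4 gives d = 104.25 px.

104.25 px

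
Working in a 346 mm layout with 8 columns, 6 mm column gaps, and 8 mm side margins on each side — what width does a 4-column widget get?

162 mm

Take off 16 mm of margins, leaving 330 mm.
330 − 7·6 = 288; ÷8 gives c = 36 mm.
4-column span = 4·36 + 3·6 = 162 mm.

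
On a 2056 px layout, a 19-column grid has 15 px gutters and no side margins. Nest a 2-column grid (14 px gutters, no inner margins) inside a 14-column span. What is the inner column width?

748.5 px

Subtracting 18 gutters of 15 leaves 1786 for 19 columns, so c = 94 px.
14 columns plus 13 gutters: 1316 + 195 = 1511 px.
Subtracting 1 gutter of 14 leaves 1497 for 2 columns, so d = 748.5 px.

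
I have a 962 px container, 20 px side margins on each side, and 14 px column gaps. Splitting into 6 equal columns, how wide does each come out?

142 px

Subtract both margins: 962 − 2·20 = 922 px.
6c + 5·14 = 922 → 6c = 852 → c = 142 px.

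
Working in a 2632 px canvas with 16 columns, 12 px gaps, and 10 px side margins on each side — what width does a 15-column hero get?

2448 px

Take off 20 px of margins, leaving 2612 px.
16c + 15·12 = 2612 → 16c = 2432 → c = 152 px.
15 columns plus 14 gaps: 2280 + 168 = 2448 px.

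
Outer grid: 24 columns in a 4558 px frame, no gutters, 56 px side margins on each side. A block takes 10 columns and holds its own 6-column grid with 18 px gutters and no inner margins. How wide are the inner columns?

293.75 px

Outer content = 4558 − 2·56 = 4446 px.
4446 / 24 = 185.25 px per column.
10-column span = 10·185.25 = 1852.5 px.
Subtracting 5 gutters of 18 leaves 1762.5 for 6 columns, so d = 293.75 px.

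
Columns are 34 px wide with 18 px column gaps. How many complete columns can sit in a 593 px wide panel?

11 columns

11 columns: 11·34 + 10·18 = 554 px ≤ 593.
12 columns: 606 px > 593. So 11.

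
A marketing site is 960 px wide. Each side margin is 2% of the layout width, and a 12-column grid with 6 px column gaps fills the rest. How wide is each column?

Each margin = 2% of 960 = 19.2 px; content = 960 − 2·19.2 = 921.6 px.
Subtracting 11 column gaps of 6 leaves 855.6 for 12 columns, so c = 71.3 px.

71.3 px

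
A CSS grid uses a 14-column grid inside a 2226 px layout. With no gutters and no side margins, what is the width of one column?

159 px

With no gutters, each column is 2226/14 = 159 px.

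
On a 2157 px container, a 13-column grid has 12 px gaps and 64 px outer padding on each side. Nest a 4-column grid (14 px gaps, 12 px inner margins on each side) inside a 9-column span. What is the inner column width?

333.75 px

Subtract both margins: 2157 − 2·64 = 2029 px.
Subtracting 12 gaps of 12 leaves 1885 for 13 columns, so c = 145 px.
9 columns plus 8 gaps: 1305 + 96 = 1401 px.
Inner content = 1401 − 2·12 = 1377 px.
4 columns + 3 gaps: 4d + 3·14 = 1377.
4d = 1377 − 42 = 1335, so d = 333.75 px.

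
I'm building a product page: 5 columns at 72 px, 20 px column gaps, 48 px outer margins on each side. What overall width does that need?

Total width: 2·48 + 5·72 + 4·20 = 536 px.

536 px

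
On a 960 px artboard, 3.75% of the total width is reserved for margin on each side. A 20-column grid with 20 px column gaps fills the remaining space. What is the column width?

960 × (1 − 2·3.75%) = 960 × 92.5% = 888 px for the columns.
Subtracting 19 column gaps of 20 leaves 508 for 20 columns, so c = 25.4 px.

25.4 px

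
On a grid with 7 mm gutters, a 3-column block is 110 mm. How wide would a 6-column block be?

110 − 2·7 = 96; ÷3 gives c = 32 mm.
6-column span = 6·32 + 5·7 = 227 mm.

227 mm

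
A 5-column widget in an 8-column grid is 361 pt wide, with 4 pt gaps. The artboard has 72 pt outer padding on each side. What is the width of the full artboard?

724 pt

5 columns + 4 gaps: 5c + 4·4 = 361.
5c = 361 − 16 = 345, so c = 69 pt.
Adding margins, columns and gutters: 144 + 552 + 28 = 724 pt.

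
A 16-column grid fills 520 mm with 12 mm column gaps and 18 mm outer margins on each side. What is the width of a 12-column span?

Inside the margins: 520 − 36 = 484 mm.
Subtracting 15 column gaps of 12 leaves 304 for 16 columns, so c = 19 mm.
12-column span = 12·19 + 11·12 = 360 mm.

360 mm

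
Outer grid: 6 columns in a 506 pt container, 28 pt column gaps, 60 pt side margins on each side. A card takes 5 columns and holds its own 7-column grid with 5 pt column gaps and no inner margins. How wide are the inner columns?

Subtract both margins: 506 − 2·60 = 386 pt.
6c + 5·28 = 386 → 6c = 246 → c = 41 pt.
Span of 5: 5·41 + 4·28 = 205 + 112 = 317 pt.
7 columns + 6 column gaps: 7d + 6·5 = 317.
7d = 317 − 30 = 287, so d = 41 pt.

41 pt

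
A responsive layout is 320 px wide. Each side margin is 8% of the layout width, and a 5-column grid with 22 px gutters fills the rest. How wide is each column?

320 × (1 − 2·8%) = 320 × 84% = 268.8 px for the columns.
5 columns + 4 gutters: 5c + 4·22 = 268.8.
5c = 268.8 − 88 = 180.8, so c = 36.16 px.

36.16 px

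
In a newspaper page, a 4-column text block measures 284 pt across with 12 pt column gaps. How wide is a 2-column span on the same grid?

4 columns + 3 column gaps: 4c + 3·12 = 284.
4c = 284 − 36 = 248, so c = 62 pt.
Span of 2: 2·62 + 1·12 = 124 + 12 = 136 pt.

136 pt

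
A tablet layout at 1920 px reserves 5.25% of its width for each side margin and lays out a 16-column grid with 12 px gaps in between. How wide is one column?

96.15 px

Each margin = 5.25% of 1920 = 100.8 px; content = 1920 − 2·100.8 = 1718.4 px.
1718.4 − 15·12 = 1538.4; ÷16 gives c = 96.15 px.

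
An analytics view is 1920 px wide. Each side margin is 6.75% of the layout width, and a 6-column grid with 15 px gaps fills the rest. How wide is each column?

264.3 px

Margins: 6.75% × 1920 = 129.6 px each, so content = 1920 − 259.2 = 1660.8 px.
6c + 5·15 = 1660.8 → 6c = 1585.8 → c = 264.3 px.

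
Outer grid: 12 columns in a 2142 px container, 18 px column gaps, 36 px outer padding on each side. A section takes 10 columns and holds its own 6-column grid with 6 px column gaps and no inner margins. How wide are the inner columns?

Subtract both margins: 2142 − 2·36 = 2070 px.
12c + 11·18 = 2070 → 12c = 1872 → c = 156 px.
10 columns plus 9 column gaps: 1560 + 162 = 1722 px.
Subtracting 5 column gaps of 6 leaves 1692 for 6 columns, so d = 282 px.

282 px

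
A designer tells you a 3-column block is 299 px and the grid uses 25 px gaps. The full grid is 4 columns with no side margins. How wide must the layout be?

407 px

3 columns + 2 gaps: 3c + 2·25 = 299.
3c = 299 − 50 = 249, so c = 83 px.
Summing: 332 + 75 = 407 px.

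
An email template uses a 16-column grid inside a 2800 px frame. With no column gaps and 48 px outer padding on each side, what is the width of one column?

169 px

Subtract both margins: 2800 − 2·48 = 2704 px.
16c = 2704 → c = 169 px.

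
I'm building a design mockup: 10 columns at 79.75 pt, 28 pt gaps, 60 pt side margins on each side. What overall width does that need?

1169.5 pt

Canvas = 2·60 + 10·79.75 + 9·28 = 120 + 797.5 + 252 = 1169.5 pt.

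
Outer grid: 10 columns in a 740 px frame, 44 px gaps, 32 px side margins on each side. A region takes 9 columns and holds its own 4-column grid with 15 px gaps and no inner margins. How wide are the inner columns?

Subtract both margins: 740 − 2·32 = 676 px.
10c + 9·44 = 676 → 10c = 280 → c = 28 px.
9-column span = 9·28 + 8·44 = 604 px.
604 − 3·15 = 559; ÷4 gives d = 139.75 px.

139.75 px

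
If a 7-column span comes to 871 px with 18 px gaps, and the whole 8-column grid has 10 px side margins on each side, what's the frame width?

7c + 6·18 = 871 → 7c = 763 → c = 109 px.
Total width: 2·10 + 8·109 + 7·18 = 1018 px.

1018 px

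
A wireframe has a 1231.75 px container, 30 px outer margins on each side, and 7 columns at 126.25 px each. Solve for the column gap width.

48 px

Take off 60 px of margins, leaving 1171.75 px.
Columns use 883.75 px, leaving 288 px across 6 column gaps = 48 px each.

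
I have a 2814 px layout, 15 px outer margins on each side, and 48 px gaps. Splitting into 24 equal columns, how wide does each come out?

70 px

Subtract both margins: 2814 − 2·15 = 2784 px.
Subtracting 23 gaps of 48 leaves 1680 for 24 columns, so c = 70 px.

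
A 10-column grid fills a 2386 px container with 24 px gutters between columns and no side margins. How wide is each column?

217 px

2386 − 9·24 = 2170; ÷10 gives c = 217 px.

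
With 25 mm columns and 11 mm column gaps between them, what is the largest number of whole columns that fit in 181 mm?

5 columns

5 columns: 5·25 + 4·11 = 169 mm ≤ 181.
6 columns: 205 mm > 181. So 5.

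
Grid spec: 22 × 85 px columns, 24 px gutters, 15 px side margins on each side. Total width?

Adding margins, columns and gutters: 30 + 1870 + 504 = 2404 px.

2404 px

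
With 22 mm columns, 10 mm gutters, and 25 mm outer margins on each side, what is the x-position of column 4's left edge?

Column 4 starts at margin + 3·(column + gutter) = 25 + 3·32 = 121 mm.

121 mm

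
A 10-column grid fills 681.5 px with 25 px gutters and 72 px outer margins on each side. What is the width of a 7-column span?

368.75 px

Take off 144 px of margins, leaving 537.5 px.
Subtracting 9 gutters of 25 leaves 312.5 for 10 columns, so c = 31.25 px.
7-column span = 7·31.25 + 6·25 = 368.75 px.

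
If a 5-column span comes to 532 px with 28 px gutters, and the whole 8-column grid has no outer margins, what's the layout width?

868 px

532 − 4·28 = 420; ÷5 gives c = 84 px.
Total width: 8·84 + 7·28 = 868 px.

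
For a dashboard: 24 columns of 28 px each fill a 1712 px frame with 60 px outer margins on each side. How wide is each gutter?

Subtract both margins: 1712 − 2·60 = 1592 px.
24·28 + 23g = 1592 → 23g = 920 → g = 40 px.

40 px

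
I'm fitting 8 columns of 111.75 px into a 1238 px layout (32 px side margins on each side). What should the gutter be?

Inside the margins: 1238 − 64 = 1174 px.
Columns use 894 px, leaving 280 px across 7 gutters = 40 px each.

40 px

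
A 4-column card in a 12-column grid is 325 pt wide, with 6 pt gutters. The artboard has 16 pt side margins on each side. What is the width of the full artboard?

1019 pt

4c + 3·6 = 325 → 4c = 307 → c = 76.75 pt.
Adding margins, columns and gutters: 32 + 921 + 66 = 1019 pt.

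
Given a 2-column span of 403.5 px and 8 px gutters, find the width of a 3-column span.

Subtracting 1 gutter of 8 leaves 395.5 for 2 columns, so c = 197.75 px.
Span of 3: 3·197.75 + 2·8 = 593.25 + 16 = 609.25 px.

609.25 px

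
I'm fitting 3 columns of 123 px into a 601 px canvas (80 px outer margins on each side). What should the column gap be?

36 px

Content width = 601 − 2·80 = 441 px.
Columns use 369 px, leaving 72 px across 2 column gaps = 36 px each.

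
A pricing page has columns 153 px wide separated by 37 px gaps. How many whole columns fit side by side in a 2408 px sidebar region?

12 columns

k columns need k·153 + (k−1)·37 = k·190 − 37.
k·190 − 37 ≤ 2408 → k ≤ 2445 / 190 ≈ 12.87, so k = 12.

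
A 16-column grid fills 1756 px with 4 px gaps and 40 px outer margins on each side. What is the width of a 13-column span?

1361 px

Content width = 1756 − 2·40 = 1676 px.
16c + 15·4 = 1676 → 16c = 1616 → c = 101 px.
13 columns plus 12 gaps: 1313 + 48 = 1361 px.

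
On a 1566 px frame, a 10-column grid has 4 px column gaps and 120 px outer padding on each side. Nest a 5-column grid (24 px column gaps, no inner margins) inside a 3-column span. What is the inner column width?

Take off 240 px of margins, leaving 1326 px.
10 columns + 9 column gaps: 10c + 9·4 = 1326.
10c = 1326 − 36 = 1290, so c = 129 px.
Span of 3: 3·129 + 2·4 = 387 + 8 = 395 px.
Subtracting 4 column gaps of 24 leaves 299 for 5 columns, so d = 59.8 px.

59.8 px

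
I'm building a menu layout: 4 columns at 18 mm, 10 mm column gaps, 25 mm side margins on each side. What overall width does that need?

152 mm

Container = 2·25 + 4·18 + 3·10 = 50 + 72 + 30 = 152 mm.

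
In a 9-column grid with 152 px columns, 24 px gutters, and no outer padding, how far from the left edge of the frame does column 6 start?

Before column 6: 5 columns + 5 gutters.
Offset = 5·(152 + 24) = 5·176 = 880 px.

880 px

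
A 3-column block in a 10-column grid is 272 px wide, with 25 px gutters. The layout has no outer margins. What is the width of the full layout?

3 columns + 2 gutters: 3c + 2·25 = 272.
3c = 272 − 50 = 222, so c = 74 px.
Total width: 10·74 + 9·25 = 965 px.

965 px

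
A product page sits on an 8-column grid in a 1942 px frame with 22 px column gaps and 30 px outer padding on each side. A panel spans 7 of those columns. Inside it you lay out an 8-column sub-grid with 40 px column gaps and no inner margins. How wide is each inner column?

170.5 px

Subtract both margins: 1942 − 2·30 = 1882 px.
Subtracting 7 column gaps of 22 leaves 1728 for 8 columns, so c = 216 px.
7 columns plus 6 column gaps: 1512 + 132 = 1644 px.
8d + 7·40 = 1644 → 8d = 1364 → d = 170.5 px.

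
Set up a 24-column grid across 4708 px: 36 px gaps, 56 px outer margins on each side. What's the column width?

Take off 112 px of margins, leaving 4596 px.
Subtracting 23 gaps of 36 leaves 3768 for 24 columns, so c = 157 px.

157 px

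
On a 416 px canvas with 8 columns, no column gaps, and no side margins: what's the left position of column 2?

52 px

416 / 8 = 52 px per column.
No margin, so column 2 starts at 1·(column + gutter) = 1·52 = 52 px.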